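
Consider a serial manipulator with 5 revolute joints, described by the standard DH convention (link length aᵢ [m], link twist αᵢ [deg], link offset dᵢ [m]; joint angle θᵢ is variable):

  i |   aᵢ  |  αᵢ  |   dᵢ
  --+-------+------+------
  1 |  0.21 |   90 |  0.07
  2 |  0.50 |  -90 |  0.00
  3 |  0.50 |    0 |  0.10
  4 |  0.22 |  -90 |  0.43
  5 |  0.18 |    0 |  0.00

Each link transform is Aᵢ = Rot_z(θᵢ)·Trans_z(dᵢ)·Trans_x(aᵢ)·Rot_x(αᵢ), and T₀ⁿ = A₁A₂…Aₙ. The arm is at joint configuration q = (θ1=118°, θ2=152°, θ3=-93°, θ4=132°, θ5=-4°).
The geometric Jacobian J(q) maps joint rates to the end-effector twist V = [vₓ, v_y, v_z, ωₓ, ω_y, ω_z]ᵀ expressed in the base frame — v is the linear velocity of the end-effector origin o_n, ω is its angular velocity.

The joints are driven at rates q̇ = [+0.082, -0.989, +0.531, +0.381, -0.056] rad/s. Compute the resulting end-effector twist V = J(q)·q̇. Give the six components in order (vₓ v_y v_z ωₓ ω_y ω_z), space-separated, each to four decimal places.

-0.1253 -0.2083 0.9445 -0.6192 -0.8494 -0.7067

o_n = [0.5650, -0.5346, -0.0408]
J₁: ẑ×o_n = [0.5346, 0.5650, -0.0000], ω = ẑ
J2: z=[0.8829, 0.4695, 0.0000] o=[-0.0986, 0.1854, 0.0700] → [-0.0520, 0.0978, -0.9473, 0.8829, 0.4695, 0.0000]
J3: z=[0.2204, -0.4145, -0.8829] o=[0.1087, -0.2044, 0.3047] → [-0.1483, -0.3267, 0.1164, 0.2204, -0.4145, -0.8829]
J4: z=[0.2204, -0.4145, -0.8829] o=[0.5607, 0.0090, 0.2042] → [-0.3784, 0.0503, -0.1180, 0.2204, -0.4145, -0.8829]
J5: z=[-0.9470, 0.1258, -0.2954] o=[0.6041, -0.3675, -0.0952] → [-0.0425, 0.0631, 0.1631, -0.9470, 0.1258, -0.2954]
V = J·q̇ = [-0.1253, -0.2083, 0.9445, -0.6192, -0.8494, -0.7067]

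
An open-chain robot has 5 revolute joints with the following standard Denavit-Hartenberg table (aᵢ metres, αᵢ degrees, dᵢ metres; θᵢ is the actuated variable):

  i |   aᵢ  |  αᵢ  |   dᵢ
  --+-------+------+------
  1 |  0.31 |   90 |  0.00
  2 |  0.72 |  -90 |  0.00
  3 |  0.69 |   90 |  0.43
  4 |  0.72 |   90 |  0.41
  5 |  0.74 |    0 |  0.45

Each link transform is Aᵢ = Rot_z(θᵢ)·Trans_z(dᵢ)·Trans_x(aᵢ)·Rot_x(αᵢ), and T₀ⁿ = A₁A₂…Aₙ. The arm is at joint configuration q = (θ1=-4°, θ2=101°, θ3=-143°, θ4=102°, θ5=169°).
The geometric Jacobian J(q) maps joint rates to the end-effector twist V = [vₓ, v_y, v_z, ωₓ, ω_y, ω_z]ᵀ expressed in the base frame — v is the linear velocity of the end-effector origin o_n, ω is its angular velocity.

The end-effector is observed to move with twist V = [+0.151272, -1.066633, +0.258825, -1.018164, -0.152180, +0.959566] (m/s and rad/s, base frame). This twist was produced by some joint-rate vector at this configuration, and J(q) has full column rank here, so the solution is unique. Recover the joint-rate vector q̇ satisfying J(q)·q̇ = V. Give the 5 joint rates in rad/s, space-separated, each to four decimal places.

o_n = [-0.1160, -0.2332, -0.6046]
J₁: ẑ×o_n = [0.2332, -0.1160, 0.0000], ω = ẑ
J2: z=[-0.0698, -0.9976, 0.0000] o=[0.3092, -0.0216, 0.0000] → [0.6031, -0.0422, -0.4095, -0.0698, -0.9976, 0.0000]
J3: z=[-0.9792, 0.0685, -0.1908] o=[0.1722, -0.0120, 0.7068] → [-0.1320, -1.2292, 0.2363, -0.9792, 0.0685, -0.1908]
J4: z=[0.1703, 0.7887, -0.5908] o=[-0.1730, -0.4042, 0.0838] → [-0.4419, 0.0836, -0.0158, 0.1703, 0.7887, -0.5908]
J5: z=[-0.0960, -0.5834, -0.8065] o=[-0.8093, 0.0589, -0.1754] → [0.0148, -0.6003, 0.4325, -0.0960, -0.5834, -0.8065]
q̇ = J⁺·V = [0.3310, -0.3710, 0.9280, -0.9610, -0.2950]

0.3310 -0.3710 0.9280 -0.9610 -0.2950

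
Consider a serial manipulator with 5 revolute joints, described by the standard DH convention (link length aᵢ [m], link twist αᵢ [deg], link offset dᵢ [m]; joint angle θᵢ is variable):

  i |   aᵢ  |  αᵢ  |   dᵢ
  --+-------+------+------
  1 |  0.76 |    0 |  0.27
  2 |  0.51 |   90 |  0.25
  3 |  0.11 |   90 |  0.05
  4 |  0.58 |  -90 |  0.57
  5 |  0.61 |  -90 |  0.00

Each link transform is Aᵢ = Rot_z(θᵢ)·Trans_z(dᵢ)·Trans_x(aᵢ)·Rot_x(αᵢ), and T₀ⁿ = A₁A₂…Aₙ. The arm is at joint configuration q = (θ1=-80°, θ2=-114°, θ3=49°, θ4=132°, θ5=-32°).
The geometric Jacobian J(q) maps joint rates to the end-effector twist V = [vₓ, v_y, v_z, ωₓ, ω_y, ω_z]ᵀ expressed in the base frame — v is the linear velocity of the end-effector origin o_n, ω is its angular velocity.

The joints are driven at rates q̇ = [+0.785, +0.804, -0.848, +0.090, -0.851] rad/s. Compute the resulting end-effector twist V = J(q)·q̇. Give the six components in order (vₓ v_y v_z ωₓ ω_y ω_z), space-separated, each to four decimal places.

-0.6330 -1.1394 -0.4297 -0.5359 -0.1535 2.0072

o_n = [-0.4102, 0.2787, -0.5371]
J₁: ẑ×o_n = [-0.2787, -0.4102, 0.0000], ω = ẑ
J2: z=[0.0000, 0.0000, 1.0000] o=[0.1320, -0.7485, 0.2700] → [-1.0271, -0.5422, 0.0000, 0.0000, 0.0000, 1.0000]
J3: z=[0.2419, 0.9703, 0.0000] o=[-0.3629, -0.6251, 0.5200] → [-1.0257, 0.2557, 0.2646, 0.2419, 0.9703, 0.0000]
J4: z=[-0.7323, 0.1826, -0.6561] o=[-0.4208, -0.5591, 0.6030] → [0.3415, -0.8419, -0.6154, -0.7323, 0.1826, -0.6561]
J5: z=[0.3112, -0.7672, -0.5609] o=[-0.4869, -0.0984, -0.0638] → [0.5746, 0.1043, 0.1761, 0.3112, -0.7672, -0.5609]
V = J·q̇ = [-0.6330, -1.1394, -0.4297, -0.5359, -0.1535, 2.0072]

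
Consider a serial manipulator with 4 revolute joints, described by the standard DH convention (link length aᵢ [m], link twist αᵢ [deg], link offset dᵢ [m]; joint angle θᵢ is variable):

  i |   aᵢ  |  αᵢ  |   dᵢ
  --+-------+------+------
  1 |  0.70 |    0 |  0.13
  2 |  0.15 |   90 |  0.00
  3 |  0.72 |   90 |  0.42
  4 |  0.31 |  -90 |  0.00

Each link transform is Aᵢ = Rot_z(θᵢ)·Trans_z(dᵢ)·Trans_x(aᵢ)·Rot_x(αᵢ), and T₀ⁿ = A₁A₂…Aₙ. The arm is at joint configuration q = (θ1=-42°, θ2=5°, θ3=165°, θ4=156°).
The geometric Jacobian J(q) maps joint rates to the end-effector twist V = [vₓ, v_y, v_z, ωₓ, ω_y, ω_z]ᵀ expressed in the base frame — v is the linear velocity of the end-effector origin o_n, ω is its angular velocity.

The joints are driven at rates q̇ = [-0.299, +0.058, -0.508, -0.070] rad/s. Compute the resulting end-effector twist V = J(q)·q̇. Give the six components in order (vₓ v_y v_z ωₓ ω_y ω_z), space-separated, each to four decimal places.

o_n = [-0.0256, -0.7409, 0.2431]
J₁: ẑ×o_n = [0.7409, -0.0256, 0.0000], ω = ẑ
J2: z=[0.0000, 0.0000, 1.0000] o=[0.5202, -0.4684, 0.1300] → [0.2725, -0.5458, 0.0000, 0.0000, 0.0000, 1.0000]
J3: z=[-0.6018, -0.7986, 0.0000] o=[0.6400, -0.5587, 0.1300] → [-0.0903, 0.0680, -0.4219, -0.6018, -0.7986, 0.0000]
J4: z=[0.2067, -0.1558, 0.9659] o=[-0.1682, -0.4755, 0.3163] → [0.2677, 0.1529, -0.0326, 0.2067, -0.1558, 0.9659]
V = J·q̇ = [-0.1786, -0.0693, 0.2166, 0.2913, 0.4166, -0.3086]

-0.1786 -0.0693 0.2166 0.2913 0.4166 -0.3086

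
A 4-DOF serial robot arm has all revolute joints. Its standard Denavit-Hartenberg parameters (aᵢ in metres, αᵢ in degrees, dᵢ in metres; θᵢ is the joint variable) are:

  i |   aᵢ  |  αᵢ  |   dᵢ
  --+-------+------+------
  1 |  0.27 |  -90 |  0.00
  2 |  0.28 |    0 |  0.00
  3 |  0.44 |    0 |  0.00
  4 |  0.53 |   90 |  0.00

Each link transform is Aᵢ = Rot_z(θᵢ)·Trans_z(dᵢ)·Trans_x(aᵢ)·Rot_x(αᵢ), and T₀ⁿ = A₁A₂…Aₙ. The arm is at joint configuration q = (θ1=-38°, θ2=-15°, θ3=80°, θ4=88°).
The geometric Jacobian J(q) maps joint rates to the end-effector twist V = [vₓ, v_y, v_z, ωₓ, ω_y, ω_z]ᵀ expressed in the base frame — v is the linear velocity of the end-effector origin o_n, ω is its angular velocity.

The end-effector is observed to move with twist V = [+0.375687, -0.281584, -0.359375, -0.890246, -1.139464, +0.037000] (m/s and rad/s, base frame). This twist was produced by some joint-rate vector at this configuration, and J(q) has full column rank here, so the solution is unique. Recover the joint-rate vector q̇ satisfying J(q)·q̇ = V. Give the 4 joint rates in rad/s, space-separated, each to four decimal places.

0.0370 -0.8770 0.4130 -0.9820

o_n = [0.2003, -0.1565, -0.5669]
J₁: ẑ×o_n = [0.1565, 0.2003, -0.0000], ω = ẑ
J2: z=[0.6157, 0.7880, 0.0000] o=[0.2128, -0.1662, 0.0000] → [-0.4467, 0.3490, 0.0158, 0.6157, 0.7880, 0.0000]
J3: z=[0.6157, 0.7880, 0.0000] o=[0.4259, -0.3327, 0.0725] → [-0.5038, 0.3936, 0.2863, 0.6157, 0.7880, 0.0000]
J4: z=[0.6157, 0.7880, 0.0000] o=[0.5724, -0.4472, -0.3263] → [-0.1896, 0.1481, 0.4722, 0.6157, 0.7880, 0.0000]
q̇ = J⁺·V = [0.0370, -0.8770, 0.4130, -0.9820]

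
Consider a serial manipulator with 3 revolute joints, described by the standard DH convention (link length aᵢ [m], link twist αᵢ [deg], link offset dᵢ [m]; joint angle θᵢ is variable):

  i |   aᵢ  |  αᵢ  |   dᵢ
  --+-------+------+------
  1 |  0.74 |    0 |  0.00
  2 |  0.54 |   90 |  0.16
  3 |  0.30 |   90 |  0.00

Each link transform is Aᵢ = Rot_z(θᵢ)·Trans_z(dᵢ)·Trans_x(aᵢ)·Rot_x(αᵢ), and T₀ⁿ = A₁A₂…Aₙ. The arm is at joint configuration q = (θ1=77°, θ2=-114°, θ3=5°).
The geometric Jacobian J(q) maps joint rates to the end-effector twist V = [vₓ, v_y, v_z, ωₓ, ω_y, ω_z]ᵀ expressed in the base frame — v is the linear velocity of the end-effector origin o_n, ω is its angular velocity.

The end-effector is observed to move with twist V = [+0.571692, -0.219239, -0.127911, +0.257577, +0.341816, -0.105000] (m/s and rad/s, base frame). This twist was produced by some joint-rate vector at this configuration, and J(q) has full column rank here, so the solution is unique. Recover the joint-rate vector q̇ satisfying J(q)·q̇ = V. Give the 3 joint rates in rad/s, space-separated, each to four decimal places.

-0.8540 0.7490 -0.4280

o_n = [0.8364, 0.2162, 0.1861]
J₁: ẑ×o_n = [-0.2162, 0.8364, 0.0000], ω = ẑ
J2: z=[0.0000, 0.0000, 1.0000] o=[0.1665, 0.7210, 0.0000] → [0.5048, 0.6699, -0.0000, 0.0000, 0.0000, 1.0000]
J3: z=[-0.6018, -0.7986, 0.0000] o=[0.5977, 0.3961, 0.1600] → [-0.0209, 0.0157, 0.2989, -0.6018, -0.7986, 0.0000]
q̇ = J⁺·V = [-0.8540, 0.7490, -0.4280]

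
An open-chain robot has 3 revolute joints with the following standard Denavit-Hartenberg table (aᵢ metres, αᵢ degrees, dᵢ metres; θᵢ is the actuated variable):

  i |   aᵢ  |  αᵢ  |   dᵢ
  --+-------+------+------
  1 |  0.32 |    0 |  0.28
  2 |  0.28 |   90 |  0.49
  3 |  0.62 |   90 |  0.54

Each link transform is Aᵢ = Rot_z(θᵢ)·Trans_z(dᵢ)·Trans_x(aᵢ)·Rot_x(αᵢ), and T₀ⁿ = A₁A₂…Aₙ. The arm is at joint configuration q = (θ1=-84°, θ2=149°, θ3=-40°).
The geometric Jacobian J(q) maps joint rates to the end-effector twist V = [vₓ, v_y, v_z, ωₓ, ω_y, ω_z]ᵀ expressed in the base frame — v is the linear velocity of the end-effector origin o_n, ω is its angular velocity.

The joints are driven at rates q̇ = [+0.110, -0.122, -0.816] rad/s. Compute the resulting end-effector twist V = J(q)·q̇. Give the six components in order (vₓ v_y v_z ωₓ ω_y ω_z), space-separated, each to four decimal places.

o_n = [0.8419, 0.1378, 0.3715]
J₁: ẑ×o_n = [-0.1378, 0.8419, 0.0000], ω = ẑ
J2: z=[0.0000, 0.0000, 1.0000] o=[0.0334, -0.3182, 0.2800] → [-0.4560, 0.8085, 0.0000, 0.0000, 0.0000, 1.0000]
J3: z=[0.9063, -0.4226, 0.0000] o=[0.1518, -0.0645, 0.7700] → [0.1684, 0.3612, 0.4749, 0.9063, -0.4226, 0.0000]
V = J·q̇ = [-0.0970, -0.3008, -0.3876, -0.7395, 0.3449, -0.0120]

-0.0970 -0.3008 -0.3876 -0.7395 0.3449 -0.0120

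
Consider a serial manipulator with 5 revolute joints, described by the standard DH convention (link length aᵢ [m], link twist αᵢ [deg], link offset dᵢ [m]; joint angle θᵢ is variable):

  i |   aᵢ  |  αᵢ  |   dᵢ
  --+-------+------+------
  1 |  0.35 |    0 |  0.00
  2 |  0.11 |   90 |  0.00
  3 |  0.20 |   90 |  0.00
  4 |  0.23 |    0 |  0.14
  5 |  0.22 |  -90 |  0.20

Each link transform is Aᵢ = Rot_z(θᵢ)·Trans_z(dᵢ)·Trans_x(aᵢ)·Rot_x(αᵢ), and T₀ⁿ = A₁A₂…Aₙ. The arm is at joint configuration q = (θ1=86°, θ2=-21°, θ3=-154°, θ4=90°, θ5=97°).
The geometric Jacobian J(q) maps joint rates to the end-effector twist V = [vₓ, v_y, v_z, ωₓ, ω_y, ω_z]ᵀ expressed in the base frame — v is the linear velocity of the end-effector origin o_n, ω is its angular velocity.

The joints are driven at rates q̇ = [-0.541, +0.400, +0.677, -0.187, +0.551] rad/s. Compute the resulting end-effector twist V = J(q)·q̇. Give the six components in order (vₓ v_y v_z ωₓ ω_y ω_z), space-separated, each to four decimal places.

o_n = [0.1990, 0.2428, 0.3136]
J₁: ẑ×o_n = [-0.2428, 0.1990, 0.0000], ω = ẑ
J2: z=[0.0000, 0.0000, 1.0000] o=[0.0244, 0.3491, 0.0000] → [0.1063, 0.1746, -0.0000, 0.0000, 0.0000, 1.0000]
J3: z=[0.9063, -0.4226, 0.0000] o=[0.0709, 0.4488, 0.0000] → [-0.1325, -0.2843, -0.1325, 0.9063, -0.4226, 0.0000]
J4: z=[-0.1853, -0.3973, 0.8988] o=[-0.0051, 0.2859, -0.0877] → [-0.1207, 0.2578, 0.0891, -0.1853, -0.3973, 0.8988]
J5: z=[-0.1853, -0.3973, 0.8988] o=[0.1774, 0.1331, 0.0382] → [-0.2081, 0.0704, -0.0118, -0.1853, -0.3973, 0.8988]
V = J·q̇ = [-0.0079, -0.2397, -0.1129, 0.5461, -0.4307, 0.1862]

-0.0079 -0.2397 -0.1129 0.5461 -0.4307 0.1862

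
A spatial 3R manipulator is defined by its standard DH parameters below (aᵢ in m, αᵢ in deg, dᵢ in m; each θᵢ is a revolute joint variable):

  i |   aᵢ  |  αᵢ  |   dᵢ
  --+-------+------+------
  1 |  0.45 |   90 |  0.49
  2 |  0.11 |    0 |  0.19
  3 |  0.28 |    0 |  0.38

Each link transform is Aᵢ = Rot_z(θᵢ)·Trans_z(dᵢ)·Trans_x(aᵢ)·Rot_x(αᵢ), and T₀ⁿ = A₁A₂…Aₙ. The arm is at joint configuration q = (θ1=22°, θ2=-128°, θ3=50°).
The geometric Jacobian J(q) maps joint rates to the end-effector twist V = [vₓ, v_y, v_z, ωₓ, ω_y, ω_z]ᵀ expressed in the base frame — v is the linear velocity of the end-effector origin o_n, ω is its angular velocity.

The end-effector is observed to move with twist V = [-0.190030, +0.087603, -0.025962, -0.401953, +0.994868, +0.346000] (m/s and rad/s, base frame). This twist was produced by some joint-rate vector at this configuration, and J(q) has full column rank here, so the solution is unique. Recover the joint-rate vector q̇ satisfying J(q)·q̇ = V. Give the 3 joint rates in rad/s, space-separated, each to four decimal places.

0.3460 -0.5390 -0.5340

o_n = [0.6219, -0.3635, 0.1294]
J₁: ẑ×o_n = [0.3635, 0.6219, -0.0000], ω = ẑ
J2: z=[0.3746, -0.9272, 0.0000] o=[0.4172, 0.1686, 0.4900] → [0.3343, 0.1351, -0.0095, 0.3746, -0.9272, 0.0000]
J3: z=[0.3746, -0.9272, 0.0000] o=[0.4256, -0.0330, 0.4033] → [0.2539, 0.1026, 0.0582, 0.3746, -0.9272, 0.0000]
q̇ = J⁺·V = [0.3460, -0.5390, -0.5340]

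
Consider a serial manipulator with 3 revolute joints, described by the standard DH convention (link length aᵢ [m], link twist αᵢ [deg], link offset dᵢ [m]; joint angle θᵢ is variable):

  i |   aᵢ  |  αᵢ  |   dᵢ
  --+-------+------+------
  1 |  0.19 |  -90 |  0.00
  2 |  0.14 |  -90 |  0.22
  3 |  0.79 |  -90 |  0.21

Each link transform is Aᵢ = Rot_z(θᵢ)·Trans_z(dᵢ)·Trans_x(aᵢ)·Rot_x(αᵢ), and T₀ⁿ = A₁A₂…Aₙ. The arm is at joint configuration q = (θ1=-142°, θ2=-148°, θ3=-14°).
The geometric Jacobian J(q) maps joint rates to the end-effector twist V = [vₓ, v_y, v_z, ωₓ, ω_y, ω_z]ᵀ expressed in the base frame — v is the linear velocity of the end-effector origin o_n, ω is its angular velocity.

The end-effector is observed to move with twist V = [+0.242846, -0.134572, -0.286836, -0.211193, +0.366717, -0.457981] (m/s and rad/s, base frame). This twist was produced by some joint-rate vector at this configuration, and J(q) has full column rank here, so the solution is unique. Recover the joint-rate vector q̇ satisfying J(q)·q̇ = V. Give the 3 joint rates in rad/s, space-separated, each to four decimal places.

-0.3630 -0.4190 -0.1120

o_n = [0.6215, -0.0361, 0.6585]
J₁: ẑ×o_n = [0.0361, 0.6215, -0.0000], ω = ẑ
J2: z=[0.6157, -0.7880, 0.0000] o=[-0.1497, -0.1170, 0.0000] → [-0.5189, -0.4054, 0.6575, 0.6157, -0.7880, 0.0000]
J3: z=[-0.4176, -0.3263, 0.8480] o=[0.0793, -0.2172, 0.0742] → [-0.3442, 0.7038, 0.1013, -0.4176, -0.3263, 0.8480]
q̇ = J⁺·V = [-0.3630, -0.4190, -0.1120]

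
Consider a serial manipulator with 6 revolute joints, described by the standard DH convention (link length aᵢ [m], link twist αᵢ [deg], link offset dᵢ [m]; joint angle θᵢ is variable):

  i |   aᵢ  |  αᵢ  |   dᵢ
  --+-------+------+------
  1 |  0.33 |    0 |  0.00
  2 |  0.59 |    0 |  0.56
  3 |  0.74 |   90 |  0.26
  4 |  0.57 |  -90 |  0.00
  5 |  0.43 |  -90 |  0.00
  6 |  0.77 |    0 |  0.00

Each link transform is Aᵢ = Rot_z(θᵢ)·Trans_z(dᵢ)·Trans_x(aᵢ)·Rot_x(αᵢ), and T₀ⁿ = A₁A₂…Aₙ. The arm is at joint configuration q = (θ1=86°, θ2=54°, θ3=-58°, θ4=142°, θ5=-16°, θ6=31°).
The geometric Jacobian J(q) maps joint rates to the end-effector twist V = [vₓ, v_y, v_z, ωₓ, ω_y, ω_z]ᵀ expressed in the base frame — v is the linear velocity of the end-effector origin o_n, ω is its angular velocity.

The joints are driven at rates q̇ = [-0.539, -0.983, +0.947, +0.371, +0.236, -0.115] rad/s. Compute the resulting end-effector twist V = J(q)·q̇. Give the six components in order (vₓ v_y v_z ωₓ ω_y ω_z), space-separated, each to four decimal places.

0.2460 -0.0562 -0.3715 0.4601 -0.1862 -0.7805

o_n = [-0.1719, 0.3788, 2.1285]
J₁: ẑ×o_n = [-0.3788, -0.1719, 0.0000], ω = ẑ
J2: z=[0.0000, 0.0000, 1.0000] o=[0.0230, 0.3292, 0.0000] → [-0.0496, -0.1949, 0.0000, 0.0000, 0.0000, 1.0000]
J3: z=[0.0000, 0.0000, 1.0000] o=[-0.4289, 0.7084, 0.5600] → [0.3297, 0.2571, -0.0000, 0.0000, 0.0000, 1.0000]
J4: z=[0.9903, -0.1392, 0.0000] o=[-0.3260, 1.4412, 0.8200] → [-0.1821, -1.2958, -1.0307, 0.9903, -0.1392, 0.0000]
J5: z=[-0.0857, -0.6097, -0.7880] o=[-0.3885, 0.9964, 1.1709] → [-1.0705, -0.0886, 0.1850, -0.0857, -0.6097, -0.7880]
J6: z=[-0.9821, -0.0813, 0.1697] o=[-0.3164, 0.6574, 1.4254] → [-0.0099, 0.7151, 0.2854, -0.9821, -0.0813, 0.1697]
V = J·q̇ = [0.2460, -0.0562, -0.3715, 0.4601, -0.1862, -0.7805]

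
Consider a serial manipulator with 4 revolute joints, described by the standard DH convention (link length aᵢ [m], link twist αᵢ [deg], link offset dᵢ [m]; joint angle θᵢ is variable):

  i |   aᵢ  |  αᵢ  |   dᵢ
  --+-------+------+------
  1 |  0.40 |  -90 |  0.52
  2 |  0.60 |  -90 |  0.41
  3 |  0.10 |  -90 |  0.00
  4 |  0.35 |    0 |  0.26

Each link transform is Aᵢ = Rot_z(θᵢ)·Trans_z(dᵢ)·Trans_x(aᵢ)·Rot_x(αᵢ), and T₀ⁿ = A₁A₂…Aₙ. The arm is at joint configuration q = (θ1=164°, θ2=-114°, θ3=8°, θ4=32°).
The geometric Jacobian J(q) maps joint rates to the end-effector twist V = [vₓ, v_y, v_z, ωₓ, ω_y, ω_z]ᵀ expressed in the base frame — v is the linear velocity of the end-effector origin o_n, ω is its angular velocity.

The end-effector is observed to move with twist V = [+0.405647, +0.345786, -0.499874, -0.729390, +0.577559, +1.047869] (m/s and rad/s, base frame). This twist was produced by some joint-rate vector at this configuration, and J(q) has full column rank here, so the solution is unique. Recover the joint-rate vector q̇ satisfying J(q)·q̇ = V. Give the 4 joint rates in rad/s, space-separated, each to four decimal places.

0.6470 -0.4700 0.9490 -0.1170

o_n = [0.1256, -0.1372, 1.3186]
J₁: ẑ×o_n = [0.1372, 0.1256, -0.0000], ω = ẑ
J2: z=[-0.2756, -0.9613, 0.0000] o=[-0.3845, 0.1103, 0.5200] → [-0.7677, 0.2201, 0.5586, -0.2756, -0.9613, 0.0000]
J3: z=[-0.8782, 0.2518, 0.4067] o=[-0.2629, -0.3511, 1.0681] → [-0.0239, 0.3780, -0.2857, -0.8782, 0.2518, 0.4067]
J4: z=[0.2185, 0.9675, -0.1271] o=[-0.2204, -0.3489, 1.1586] → [0.1817, -0.0790, -0.2885, 0.2185, 0.9675, -0.1271]
q̇ = J⁺·V = [0.6470, -0.4700, 0.9490, -0.1170]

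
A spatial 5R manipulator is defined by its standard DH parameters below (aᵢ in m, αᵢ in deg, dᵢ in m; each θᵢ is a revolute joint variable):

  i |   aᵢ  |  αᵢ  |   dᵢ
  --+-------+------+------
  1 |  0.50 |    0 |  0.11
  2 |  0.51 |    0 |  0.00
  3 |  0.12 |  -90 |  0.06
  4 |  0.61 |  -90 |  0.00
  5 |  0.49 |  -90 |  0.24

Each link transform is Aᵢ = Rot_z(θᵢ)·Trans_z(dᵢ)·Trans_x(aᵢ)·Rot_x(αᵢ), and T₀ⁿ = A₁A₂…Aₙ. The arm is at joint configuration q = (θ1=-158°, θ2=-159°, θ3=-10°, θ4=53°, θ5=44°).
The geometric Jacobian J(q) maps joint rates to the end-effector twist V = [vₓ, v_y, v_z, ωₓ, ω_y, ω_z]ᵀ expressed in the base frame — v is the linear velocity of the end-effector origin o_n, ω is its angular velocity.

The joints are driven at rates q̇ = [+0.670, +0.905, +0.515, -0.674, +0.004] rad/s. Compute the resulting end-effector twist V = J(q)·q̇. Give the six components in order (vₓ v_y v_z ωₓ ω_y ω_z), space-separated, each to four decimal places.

0.1128 1.8875 0.2623 0.3644 -0.5670 2.0876

o_n = [0.5205, 0.1515, -0.7431]
J₁: ẑ×o_n = [-0.1515, 0.5205, 0.0000], ω = ẑ
J2: z=[0.0000, 0.0000, 1.0000] o=[-0.4636, -0.1873, 0.1100] → [-0.3388, 0.9841, 0.0000, 0.0000, 0.0000, 1.0000]
J3: z=[0.0000, 0.0000, 1.0000] o=[-0.0906, 0.1605, 0.1100] → [0.0090, 0.6111, -0.0000, 0.0000, 0.0000, 1.0000]
J4: z=[-0.5446, 0.8387, 0.0000] o=[0.0100, 0.2259, 0.1700] → [-0.7658, -0.4973, -0.3876, -0.5446, 0.8387, 0.0000]
J5: z=[-0.6698, -0.4350, -0.6018] o=[0.3179, 0.4258, -0.3172] → [0.0202, -0.4072, 0.2718, -0.6698, -0.4350, -0.6018]
V = J·q̇ = [0.1128, 1.8875, 0.2623, 0.3644, -0.5670, 2.0876]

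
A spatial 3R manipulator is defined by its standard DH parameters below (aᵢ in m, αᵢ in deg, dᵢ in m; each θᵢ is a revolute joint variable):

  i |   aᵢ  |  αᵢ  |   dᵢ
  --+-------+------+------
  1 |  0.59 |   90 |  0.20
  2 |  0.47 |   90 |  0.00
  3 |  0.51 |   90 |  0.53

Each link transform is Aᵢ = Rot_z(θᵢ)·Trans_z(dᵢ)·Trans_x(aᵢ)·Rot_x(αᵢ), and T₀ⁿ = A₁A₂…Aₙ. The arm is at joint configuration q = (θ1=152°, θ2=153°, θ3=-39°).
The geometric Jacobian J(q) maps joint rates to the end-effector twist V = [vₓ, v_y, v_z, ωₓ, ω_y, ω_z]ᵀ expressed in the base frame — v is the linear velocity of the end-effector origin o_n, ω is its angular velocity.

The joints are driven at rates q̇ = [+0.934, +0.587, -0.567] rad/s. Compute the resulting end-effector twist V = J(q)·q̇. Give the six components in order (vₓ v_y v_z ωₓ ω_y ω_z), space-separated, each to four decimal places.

0.4389 -0.5500 -0.3945 0.5029 0.3974 0.4288

o_n = [-0.2025, -0.2558, 1.0655]
J₁: ẑ×o_n = [0.2558, -0.2025, 0.0000], ω = ẑ
J2: z=[0.4695, 0.8829, 0.0000] o=[-0.5209, 0.2770, 0.2000] → [0.7642, -0.4063, -0.5313, 0.4695, 0.8829, 0.0000]
J3: z=[-0.4008, 0.2131, 0.8910] o=[-0.1512, 0.0804, 0.4134] → [0.4386, 0.2157, 0.1457, -0.4008, 0.2131, 0.8910]
V = J·q̇ = [0.4389, -0.5500, -0.3945, 0.5029, 0.3974, 0.4288]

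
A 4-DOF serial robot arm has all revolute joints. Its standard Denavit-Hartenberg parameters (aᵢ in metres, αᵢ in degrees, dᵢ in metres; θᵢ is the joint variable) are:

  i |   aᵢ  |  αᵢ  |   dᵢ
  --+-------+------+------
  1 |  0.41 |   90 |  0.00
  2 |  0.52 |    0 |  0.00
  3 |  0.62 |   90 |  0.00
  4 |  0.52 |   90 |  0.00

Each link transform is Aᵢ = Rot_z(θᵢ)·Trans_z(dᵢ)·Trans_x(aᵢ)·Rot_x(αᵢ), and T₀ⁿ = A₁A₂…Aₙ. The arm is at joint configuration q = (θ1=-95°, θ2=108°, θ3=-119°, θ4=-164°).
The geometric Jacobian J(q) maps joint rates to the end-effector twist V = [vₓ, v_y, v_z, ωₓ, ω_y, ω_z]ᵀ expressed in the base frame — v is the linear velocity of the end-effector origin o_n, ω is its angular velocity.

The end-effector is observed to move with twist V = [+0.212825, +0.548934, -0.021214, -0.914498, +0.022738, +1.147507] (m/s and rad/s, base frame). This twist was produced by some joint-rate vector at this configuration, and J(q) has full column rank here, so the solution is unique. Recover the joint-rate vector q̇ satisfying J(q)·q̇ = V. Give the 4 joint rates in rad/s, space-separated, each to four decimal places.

o_n = [0.1108, -0.3783, 0.4716]
J₁: ẑ×o_n = [0.3783, 0.1108, -0.0000], ω = ẑ
J2: z=[-0.9962, 0.0872, 0.0000] o=[-0.0357, -0.4084, 0.0000] → [0.0411, 0.4698, -0.0428, -0.9962, 0.0872, 0.0000]
J3: z=[-0.9962, 0.0872, 0.0000] o=[-0.0217, -0.2484, 0.4945] → [-0.0020, -0.0228, 0.1179, -0.9962, 0.0872, 0.0000]
J4: z=[0.0166, 0.1901, -0.9816] o=[-0.0748, -0.8547, 0.3762] → [0.4857, -0.1837, -0.0273, 0.0166, 0.1901, -0.9816]
q̇ = J⁺·V = [0.8540, 0.8530, 0.0600, -0.2990]

0.8540 0.8530 0.0600 -0.2990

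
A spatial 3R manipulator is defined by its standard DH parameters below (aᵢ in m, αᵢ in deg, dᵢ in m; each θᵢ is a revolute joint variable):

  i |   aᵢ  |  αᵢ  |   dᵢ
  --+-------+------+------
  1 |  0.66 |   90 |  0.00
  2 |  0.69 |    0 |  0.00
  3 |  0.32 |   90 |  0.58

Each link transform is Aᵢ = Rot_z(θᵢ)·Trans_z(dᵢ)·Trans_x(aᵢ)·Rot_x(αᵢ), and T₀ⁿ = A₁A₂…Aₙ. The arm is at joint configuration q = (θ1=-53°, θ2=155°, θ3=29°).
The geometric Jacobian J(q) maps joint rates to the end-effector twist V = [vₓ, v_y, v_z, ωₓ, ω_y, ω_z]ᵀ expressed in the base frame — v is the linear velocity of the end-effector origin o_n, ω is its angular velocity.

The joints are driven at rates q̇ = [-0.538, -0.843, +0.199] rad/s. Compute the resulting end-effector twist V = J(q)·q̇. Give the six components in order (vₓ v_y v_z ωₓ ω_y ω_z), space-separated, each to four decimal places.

o_n = [-0.6345, -0.1218, 0.2693]
J₁: ẑ×o_n = [0.1218, -0.6345, 0.0000], ω = ẑ
J2: z=[-0.7986, -0.6018, 0.0000] o=[0.3972, -0.5271, 0.0000] → [-0.1621, 0.2151, -0.9446, -0.7986, -0.6018, 0.0000]
J3: z=[-0.7986, -0.6018, 0.0000] o=[0.0209, -0.0277, 0.2916] → [0.0134, -0.0178, -0.3192, -0.7986, -0.6018, 0.0000]
V = J·q̇ = [0.0738, 0.1565, 0.7328, 0.5143, 0.3876, -0.5380]

0.0738 0.1565 0.7328 0.5143 0.3876 -0.5380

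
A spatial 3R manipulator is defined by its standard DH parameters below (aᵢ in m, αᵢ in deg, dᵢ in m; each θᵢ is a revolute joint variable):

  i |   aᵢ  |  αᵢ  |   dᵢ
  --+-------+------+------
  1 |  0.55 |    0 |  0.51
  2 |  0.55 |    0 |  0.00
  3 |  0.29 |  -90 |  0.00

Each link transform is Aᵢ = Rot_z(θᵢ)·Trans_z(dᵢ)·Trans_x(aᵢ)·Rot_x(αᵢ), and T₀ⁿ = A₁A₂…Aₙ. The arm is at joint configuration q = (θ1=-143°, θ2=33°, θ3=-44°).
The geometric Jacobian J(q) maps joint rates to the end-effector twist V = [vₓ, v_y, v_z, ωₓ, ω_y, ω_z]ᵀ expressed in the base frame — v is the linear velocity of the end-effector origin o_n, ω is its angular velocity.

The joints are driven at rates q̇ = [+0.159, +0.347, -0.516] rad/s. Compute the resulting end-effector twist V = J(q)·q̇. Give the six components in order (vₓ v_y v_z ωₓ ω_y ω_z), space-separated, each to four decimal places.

0.3129 -0.1624 0.0000 0.0000 0.0000 -0.0100

o_n = [-0.8880, -0.9750, 0.5100]
J₁: ẑ×o_n = [0.9750, -0.8880, 0.0000], ω = ẑ
J2: z=[0.0000, 0.0000, 1.0000] o=[-0.4392, -0.3310, 0.5100] → [0.6440, -0.4488, 0.0000, 0.0000, 0.0000, 1.0000]
J3: z=[0.0000, 0.0000, 1.0000] o=[-0.6274, -0.8478, 0.5100] → [0.1271, -0.2607, 0.0000, 0.0000, 0.0000, 1.0000]
V = J·q̇ = [0.3129, -0.1624, 0.0000, 0.0000, 0.0000, -0.0100]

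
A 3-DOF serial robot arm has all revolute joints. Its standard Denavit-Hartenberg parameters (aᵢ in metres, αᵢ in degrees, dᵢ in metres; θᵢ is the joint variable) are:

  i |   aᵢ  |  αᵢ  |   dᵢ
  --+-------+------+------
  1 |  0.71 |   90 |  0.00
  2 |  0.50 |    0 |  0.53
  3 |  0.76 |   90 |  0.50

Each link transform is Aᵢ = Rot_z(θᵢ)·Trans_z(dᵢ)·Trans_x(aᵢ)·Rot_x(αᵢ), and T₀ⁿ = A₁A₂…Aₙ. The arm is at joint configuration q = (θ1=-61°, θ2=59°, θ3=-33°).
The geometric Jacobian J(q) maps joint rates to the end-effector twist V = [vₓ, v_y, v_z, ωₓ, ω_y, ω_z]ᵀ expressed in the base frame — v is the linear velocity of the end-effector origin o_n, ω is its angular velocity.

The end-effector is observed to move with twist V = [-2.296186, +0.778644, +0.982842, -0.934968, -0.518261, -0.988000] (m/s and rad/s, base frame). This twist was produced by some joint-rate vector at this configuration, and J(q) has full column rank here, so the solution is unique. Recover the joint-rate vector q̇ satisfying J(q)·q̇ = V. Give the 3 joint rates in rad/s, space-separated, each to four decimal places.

o_n = [-0.1006, -1.9430, 0.7617]
J₁: ẑ×o_n = [1.9430, -0.1006, 0.0000], ω = ẑ
J2: z=[-0.8746, -0.4848, 0.0000] o=[0.3442, -0.6210, 0.0000] → [-0.3693, 0.6662, 0.9406, -0.8746, -0.4848, 0.0000]
J3: z=[-0.8746, -0.4848, 0.0000] o=[0.0055, -1.1032, 0.4286] → [-0.1615, 0.2914, 0.6831, -0.8746, -0.4848, 0.0000]
q̇ = J⁺·V = [-0.9880, 0.9810, 0.0880]

-0.9880 0.9810 0.0880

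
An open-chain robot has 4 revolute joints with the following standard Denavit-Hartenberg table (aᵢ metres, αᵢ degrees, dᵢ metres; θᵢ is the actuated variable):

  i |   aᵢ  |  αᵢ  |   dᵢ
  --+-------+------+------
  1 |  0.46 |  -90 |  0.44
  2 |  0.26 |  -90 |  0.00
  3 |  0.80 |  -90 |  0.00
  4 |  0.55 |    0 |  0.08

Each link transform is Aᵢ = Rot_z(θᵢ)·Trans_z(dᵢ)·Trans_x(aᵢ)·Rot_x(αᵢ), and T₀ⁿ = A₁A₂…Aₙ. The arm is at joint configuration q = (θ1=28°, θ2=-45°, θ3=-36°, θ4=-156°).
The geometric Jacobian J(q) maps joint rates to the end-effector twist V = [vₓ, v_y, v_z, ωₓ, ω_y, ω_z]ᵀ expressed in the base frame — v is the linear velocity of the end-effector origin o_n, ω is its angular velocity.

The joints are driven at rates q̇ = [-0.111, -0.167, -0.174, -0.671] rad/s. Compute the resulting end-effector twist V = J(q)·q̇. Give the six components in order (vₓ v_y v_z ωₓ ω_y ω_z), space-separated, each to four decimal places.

-0.2510 -0.3031 0.2301 -0.5313 0.1432 -0.2668

o_n = [0.8361, 0.5693, 0.6691]
J₁: ẑ×o_n = [-0.5693, 0.8361, 0.0000], ω = ẑ
J2: z=[-0.4695, 0.8829, 0.0000] o=[0.4062, 0.2160, 0.4400] → [0.2023, 0.1076, -0.5455, -0.4695, 0.8829, 0.0000]
J3: z=[0.6243, 0.3320, -0.7071] o=[0.5685, 0.3023, 0.6238] → [0.2039, -0.2175, 0.0779, 0.6243, 0.3320, -0.7071]
J4: z=[0.7468, -0.5192, 0.4156] o=[0.7518, 0.9323, 1.0815] → [0.3650, 0.3430, -0.2273, 0.7468, -0.5192, 0.4156]
V = J·q̇ = [-0.2510, -0.3031, 0.2301, -0.5313, 0.1432, -0.2668]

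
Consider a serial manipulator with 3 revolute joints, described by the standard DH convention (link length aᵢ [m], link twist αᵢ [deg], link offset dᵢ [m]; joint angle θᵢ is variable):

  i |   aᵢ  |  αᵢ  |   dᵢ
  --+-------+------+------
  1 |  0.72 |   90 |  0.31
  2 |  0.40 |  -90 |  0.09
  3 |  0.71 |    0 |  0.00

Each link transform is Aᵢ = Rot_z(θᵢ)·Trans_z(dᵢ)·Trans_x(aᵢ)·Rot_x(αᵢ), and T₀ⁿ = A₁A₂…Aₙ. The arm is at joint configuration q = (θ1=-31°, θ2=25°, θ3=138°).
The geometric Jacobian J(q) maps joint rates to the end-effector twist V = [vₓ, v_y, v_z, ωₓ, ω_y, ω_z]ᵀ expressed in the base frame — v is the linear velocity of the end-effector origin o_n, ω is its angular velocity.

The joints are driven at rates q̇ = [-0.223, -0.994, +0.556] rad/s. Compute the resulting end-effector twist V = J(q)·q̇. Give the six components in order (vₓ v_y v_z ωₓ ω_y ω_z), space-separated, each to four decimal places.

-0.3981 -0.2603 0.0033 0.3105 0.9730 0.2809

o_n = [0.7163, 0.0188, 0.2561]
J₁: ẑ×o_n = [-0.0188, 0.7163, 0.0000], ω = ẑ
J2: z=[-0.5150, -0.8572, 0.0000] o=[0.6172, -0.3708, 0.3100] → [0.0462, -0.0278, -0.1157, -0.5150, -0.8572, 0.0000]
J3: z=[-0.3623, 0.2177, 0.9063] o=[0.8815, -0.6347, 0.4790] → [-0.6408, -0.2305, -0.2008, -0.3623, 0.2177, 0.9063]
V = J·q̇ = [-0.3981, -0.2603, 0.0033, 0.3105, 0.9730, 0.2809]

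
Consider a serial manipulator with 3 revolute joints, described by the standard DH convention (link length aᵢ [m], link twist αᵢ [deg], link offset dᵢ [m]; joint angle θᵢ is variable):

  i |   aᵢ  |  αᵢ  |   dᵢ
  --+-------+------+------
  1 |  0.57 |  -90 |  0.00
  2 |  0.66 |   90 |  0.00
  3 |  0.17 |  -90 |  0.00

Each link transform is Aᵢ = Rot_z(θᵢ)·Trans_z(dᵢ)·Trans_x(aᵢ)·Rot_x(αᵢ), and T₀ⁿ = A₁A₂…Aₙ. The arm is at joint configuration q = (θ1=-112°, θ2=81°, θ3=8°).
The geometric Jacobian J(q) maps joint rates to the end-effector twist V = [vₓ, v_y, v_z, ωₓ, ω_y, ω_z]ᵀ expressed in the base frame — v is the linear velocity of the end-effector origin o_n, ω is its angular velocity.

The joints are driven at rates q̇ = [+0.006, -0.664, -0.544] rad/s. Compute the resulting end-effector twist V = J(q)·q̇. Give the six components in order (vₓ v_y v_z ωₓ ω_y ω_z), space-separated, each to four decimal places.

o_n = [-0.2401, -0.6575, -0.8181]
J₁: ẑ×o_n = [0.6575, -0.2401, 0.0000], ω = ẑ
J2: z=[0.9272, -0.3746, 0.0000] o=[-0.2135, -0.5285, 0.0000] → [0.3065, 0.7586, -0.1296, 0.9272, -0.3746, 0.0000]
J3: z=[-0.3700, -0.9158, 0.1564] o=[-0.2522, -0.6242, -0.6519] → [0.1575, -0.0596, 0.0234, -0.3700, -0.9158, 0.1564]
V = J·q̇ = [-0.2852, -0.4727, 0.0733, -0.4144, 0.7469, -0.0791]

-0.2852 -0.4727 0.0733 -0.4144 0.7469 -0.0791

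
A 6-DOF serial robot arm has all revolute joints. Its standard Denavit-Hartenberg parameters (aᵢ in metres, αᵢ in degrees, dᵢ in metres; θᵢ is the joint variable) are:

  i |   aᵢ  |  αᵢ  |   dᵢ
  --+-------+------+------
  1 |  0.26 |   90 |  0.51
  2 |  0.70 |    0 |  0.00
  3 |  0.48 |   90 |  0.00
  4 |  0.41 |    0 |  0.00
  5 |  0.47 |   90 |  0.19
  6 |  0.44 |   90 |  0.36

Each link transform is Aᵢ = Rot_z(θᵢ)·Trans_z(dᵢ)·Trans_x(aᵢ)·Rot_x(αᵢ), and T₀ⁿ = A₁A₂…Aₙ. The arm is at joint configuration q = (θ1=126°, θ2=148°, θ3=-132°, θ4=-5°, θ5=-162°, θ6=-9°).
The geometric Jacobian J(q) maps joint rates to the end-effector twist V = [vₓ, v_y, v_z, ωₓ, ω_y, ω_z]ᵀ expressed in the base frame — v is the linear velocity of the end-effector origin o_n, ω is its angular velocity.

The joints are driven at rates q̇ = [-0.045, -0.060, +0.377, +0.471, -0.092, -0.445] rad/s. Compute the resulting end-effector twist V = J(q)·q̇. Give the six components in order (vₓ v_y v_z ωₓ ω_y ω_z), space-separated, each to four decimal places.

o_n = [0.3085, -0.2348, 0.7441]
J₁: ẑ×o_n = [0.2348, 0.3085, -0.0000], ω = ẑ
J2: z=[0.8090, 0.5878, 0.0000] o=[-0.1528, 0.2103, 0.5100] → [0.1376, -0.1894, -0.6313, 0.8090, 0.5878, 0.0000]
J3: z=[0.8090, 0.5878, 0.0000] o=[0.1961, -0.2699, 0.8809] → [-0.0804, 0.1107, -0.0377, 0.8090, 0.5878, 0.0000]
J4: z=[-0.1620, 0.2230, -0.9613] o=[-0.0751, 0.1034, 1.0132] → [-0.3851, -0.4124, -0.0307, -0.1620, 0.2230, -0.9613]
J5: z=[-0.1620, 0.2230, -0.9613] o=[-0.3348, 0.4000, 1.1258] → [-0.6954, -0.6802, -0.0406, -0.1620, 0.2230, -0.9613]
J6: z=[0.9154, 0.3978, -0.0620] o=[-0.1924, 0.0241, 0.8170] → [-0.0450, 0.0357, -0.4362, 0.9154, 0.3978, -0.0620]
V = J·q̇ = [-0.1465, -0.1083, 0.2071, -0.2123, 0.0938, -0.3817]

-0.1465 -0.1083 0.2071 -0.2123 0.0938 -0.3817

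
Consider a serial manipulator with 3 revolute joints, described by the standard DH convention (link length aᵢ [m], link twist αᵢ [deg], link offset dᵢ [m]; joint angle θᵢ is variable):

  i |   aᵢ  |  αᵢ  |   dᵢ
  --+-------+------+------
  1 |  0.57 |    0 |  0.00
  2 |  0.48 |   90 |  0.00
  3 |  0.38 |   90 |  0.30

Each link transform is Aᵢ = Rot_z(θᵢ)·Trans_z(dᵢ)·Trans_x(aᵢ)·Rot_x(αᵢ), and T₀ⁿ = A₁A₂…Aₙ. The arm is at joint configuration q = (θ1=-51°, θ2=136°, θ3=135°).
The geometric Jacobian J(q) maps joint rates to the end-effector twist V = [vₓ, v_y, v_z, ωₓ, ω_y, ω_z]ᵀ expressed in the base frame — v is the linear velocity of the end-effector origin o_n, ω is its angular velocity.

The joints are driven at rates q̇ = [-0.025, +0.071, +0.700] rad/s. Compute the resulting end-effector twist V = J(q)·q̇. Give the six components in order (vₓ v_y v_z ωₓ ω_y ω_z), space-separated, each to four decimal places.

-0.0359 -0.1817 -0.1881 0.6973 -0.0610 0.0460

o_n = [0.6760, -0.2586, 0.2687]
J₁: ẑ×o_n = [0.2586, 0.6760, -0.0000], ω = ẑ
J2: z=[0.0000, 0.0000, 1.0000] o=[0.3587, -0.4430, 0.0000] → [-0.1843, 0.3173, 0.0000, 0.0000, 0.0000, 1.0000]
J3: z=[0.9962, -0.0872, 0.0000] o=[0.4005, 0.0352, 0.0000] → [-0.0234, -0.2677, -0.2687, 0.9962, -0.0872, 0.0000]
V = J·q̇ = [-0.0359, -0.1817, -0.1881, 0.6973, -0.0610, 0.0460]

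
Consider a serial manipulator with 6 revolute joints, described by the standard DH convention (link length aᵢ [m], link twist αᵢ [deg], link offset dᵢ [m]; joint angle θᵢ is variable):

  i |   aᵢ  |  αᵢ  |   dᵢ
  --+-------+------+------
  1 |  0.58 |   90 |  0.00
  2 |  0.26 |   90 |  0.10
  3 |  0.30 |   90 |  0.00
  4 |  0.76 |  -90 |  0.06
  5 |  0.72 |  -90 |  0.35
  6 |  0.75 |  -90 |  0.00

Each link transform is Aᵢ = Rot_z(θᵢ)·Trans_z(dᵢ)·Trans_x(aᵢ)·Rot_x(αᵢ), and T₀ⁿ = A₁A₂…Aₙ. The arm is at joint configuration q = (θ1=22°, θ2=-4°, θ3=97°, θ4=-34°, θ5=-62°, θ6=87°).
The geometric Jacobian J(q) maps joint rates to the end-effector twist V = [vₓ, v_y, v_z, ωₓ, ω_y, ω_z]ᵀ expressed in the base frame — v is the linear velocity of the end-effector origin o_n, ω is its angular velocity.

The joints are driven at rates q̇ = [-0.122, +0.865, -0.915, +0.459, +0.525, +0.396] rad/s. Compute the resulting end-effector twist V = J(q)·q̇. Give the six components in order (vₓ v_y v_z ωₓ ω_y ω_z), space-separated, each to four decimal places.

-0.3581 -0.3379 0.5790 0.7820 -1.2774 0.5377

o_n = [1.8411, -0.5332, 0.8926]
J₁: ẑ×o_n = [0.5332, 1.8411, -0.0000], ω = ẑ
J2: z=[0.3746, -0.9272, 0.0000] o=[0.5378, 0.2173, 0.0000] → [-0.8276, -0.3344, 0.9273, 0.3746, -0.9272, 0.0000]
J3: z=[-0.0647, -0.0261, -0.9976] o=[0.8157, 0.2217, -0.0181] → [-0.7768, -0.9640, 0.0756, -0.0647, -0.0261, -0.9976]
J4: z=[0.9637, 0.2579, -0.0692] o=[0.8934, -0.0680, -0.0156] → [0.2020, -0.9408, -0.6926, 0.9637, 0.2579, -0.0692]
J5: z=[0.0913, -0.5617, -0.8223] o=[1.1420, -0.6500, 0.4096] → [-0.1753, -0.6189, 0.4034, 0.0913, -0.5617, -0.8223]
J6: z=[-0.2308, -0.8152, 0.5313] o=[1.8714, -0.9483, 0.2687] → [-0.7291, 0.1279, -0.1206, -0.2308, -0.8152, 0.5313]
V = J·q̇ = [-0.3581, -0.3379, 0.5790, 0.7820, -1.2774, 0.5377]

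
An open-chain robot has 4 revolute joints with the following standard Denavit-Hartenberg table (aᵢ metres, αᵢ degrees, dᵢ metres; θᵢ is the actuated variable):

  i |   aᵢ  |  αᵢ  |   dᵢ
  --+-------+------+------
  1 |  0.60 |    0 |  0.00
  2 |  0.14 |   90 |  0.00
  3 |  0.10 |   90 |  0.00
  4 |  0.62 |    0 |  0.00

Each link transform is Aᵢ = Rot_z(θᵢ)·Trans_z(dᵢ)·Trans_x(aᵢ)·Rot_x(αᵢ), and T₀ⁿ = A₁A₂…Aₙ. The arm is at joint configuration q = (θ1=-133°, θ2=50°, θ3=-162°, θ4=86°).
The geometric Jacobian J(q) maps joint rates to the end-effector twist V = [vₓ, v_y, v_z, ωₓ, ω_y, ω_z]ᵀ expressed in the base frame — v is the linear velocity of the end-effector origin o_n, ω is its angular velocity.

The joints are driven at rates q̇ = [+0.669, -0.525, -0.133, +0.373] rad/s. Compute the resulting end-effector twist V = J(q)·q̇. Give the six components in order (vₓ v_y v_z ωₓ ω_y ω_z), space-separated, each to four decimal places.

o_n = [-1.0226, -0.5179, -0.0443]
J₁: ẑ×o_n = [0.5179, -1.0226, 0.0000], ω = ẑ
J2: z=[0.0000, 0.0000, 1.0000] o=[-0.4092, -0.4388, 0.0000] → [0.0791, -0.6134, 0.0000, 0.0000, 0.0000, 1.0000]
J3: z=[-0.9925, -0.1219, 0.0000] o=[-0.3921, -0.5778, 0.0000] → [0.0054, -0.0439, -0.1362, -0.9925, -0.1219, 0.0000]
J4: z=[-0.0377, 0.3067, 0.9511] o=[-0.4037, -0.4834, -0.0309] → [0.0288, -0.5891, 0.1911, -0.0377, 0.3067, 0.9511]
V = J·q̇ = [0.3150, -0.5760, 0.0894, 0.1180, 0.1306, 0.4987]

0.3150 -0.5760 0.0894 0.1180 0.1306 0.4987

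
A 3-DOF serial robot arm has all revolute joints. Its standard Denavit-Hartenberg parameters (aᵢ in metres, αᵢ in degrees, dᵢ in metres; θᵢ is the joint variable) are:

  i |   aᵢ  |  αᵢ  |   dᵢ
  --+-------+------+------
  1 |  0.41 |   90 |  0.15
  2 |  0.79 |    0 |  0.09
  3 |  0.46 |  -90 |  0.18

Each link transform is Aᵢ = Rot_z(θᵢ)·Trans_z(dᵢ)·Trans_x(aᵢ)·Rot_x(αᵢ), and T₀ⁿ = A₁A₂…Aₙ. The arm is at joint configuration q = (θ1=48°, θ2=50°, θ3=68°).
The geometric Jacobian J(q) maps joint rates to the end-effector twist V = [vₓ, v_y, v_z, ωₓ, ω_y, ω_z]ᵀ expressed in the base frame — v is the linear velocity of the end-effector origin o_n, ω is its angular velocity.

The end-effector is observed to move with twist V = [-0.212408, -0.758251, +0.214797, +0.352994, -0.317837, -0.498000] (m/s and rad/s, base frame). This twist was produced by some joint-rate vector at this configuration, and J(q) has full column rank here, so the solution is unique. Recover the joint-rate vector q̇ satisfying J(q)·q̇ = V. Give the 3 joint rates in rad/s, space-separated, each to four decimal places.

o_n = [0.6703, 0.3409, 1.1613]
J₁: ẑ×o_n = [-0.3409, 0.6703, 0.0000], ω = ẑ
J2: z=[0.7431, -0.6691, 0.0000] o=[0.2743, 0.3047, 0.1500] → [-0.6767, -0.7516, 0.2918, 0.7431, -0.6691, 0.0000]
J3: z=[0.7431, -0.6691, 0.0000] o=[0.6810, 0.6218, 0.7552] → [-0.2718, -0.3018, -0.2160, 0.7431, -0.6691, 0.0000]
q̇ = J⁺·V = [-0.4980, 0.6250, -0.1500]

-0.4980 0.6250 -0.1500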